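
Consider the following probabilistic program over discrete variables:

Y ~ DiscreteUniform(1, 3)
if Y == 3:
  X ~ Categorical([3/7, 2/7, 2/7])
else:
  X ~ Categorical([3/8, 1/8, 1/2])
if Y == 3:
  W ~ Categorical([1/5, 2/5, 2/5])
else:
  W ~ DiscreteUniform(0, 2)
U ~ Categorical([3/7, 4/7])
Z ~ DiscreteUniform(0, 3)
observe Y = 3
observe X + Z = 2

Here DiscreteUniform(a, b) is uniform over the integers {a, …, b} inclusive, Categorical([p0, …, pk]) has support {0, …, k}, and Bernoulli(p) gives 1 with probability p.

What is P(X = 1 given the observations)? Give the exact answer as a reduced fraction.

P(X = 1 | obs) = 2/7

Enumerate traces; 18 have nonzero weight after conditioning:
  (Y=3, X=0, W=0, U=0, Z=2) weight 3/980
  (Y=3, X=0, W=0, U=1, Z=2) weight 1/245
  (Y=3, X=0, W=1, U=0, Z=2) weight 3/490
  (Y=3, X=0, W=1, U=1, Z=2) weight 2/245
  (Y=3, X=0, W=2, U=0, Z=2) weight 3/490
  (Y=3, X=0, W=2, U=1, Z=2) weight 2/245
  (Y=3, X=1, W=0, U=0, Z=1) weight 1/490
  (Y=3, X=1, W=0, U=1, Z=1) weight 2/735
  (Y=3, X=2, W=0, U=0, Z=0) weight 1/490
  … 9 more
Group by X:
  weight(X=0) = 1/28
  weight(X=1) = 1/42
  weight(X=2) = 1/42
Total weight = 1/28 + 1/42 + 1/42 = 1/12
P(X=0 | obs) = 1/28 / 1/12 = 3/7
P(X=1 | obs) = 1/42 / 1/12 = 2/7
P(X=2 | obs) = 1/42 / 1/12 = 2/7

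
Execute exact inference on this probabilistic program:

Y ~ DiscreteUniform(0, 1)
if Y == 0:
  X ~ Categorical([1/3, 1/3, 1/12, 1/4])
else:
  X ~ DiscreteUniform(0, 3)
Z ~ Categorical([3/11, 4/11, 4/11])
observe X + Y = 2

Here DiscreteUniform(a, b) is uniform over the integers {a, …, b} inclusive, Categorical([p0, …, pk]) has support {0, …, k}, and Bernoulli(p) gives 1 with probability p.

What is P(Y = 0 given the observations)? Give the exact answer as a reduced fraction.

Enumerate traces; 6 have nonzero weight after conditioning:
  (Y=0, X=2, Z=0) weight 1/88
  (Y=0, X=2, Z=1) weight 1/66
  (Y=0, X=2, Z=2) weight 1/66
  (Y=1, X=1, Z=0) weight 3/88
  (Y=1, X=1, Z=1) weight 1/22
  (Y=1, X=1, Z=2) weight 1/22
Group by Y:
  weight(Y=0) = 1/24
  weight(Y=1) = 1/8
Total weight = 1/24 + 1/8 = 1/6
P(Y=0 | obs) = 1/24 / 1/6 = 1/4
P(Y=1 | obs) = 1/8 / 1/6 = 3/4

P(Y = 0 | obs) = 1/4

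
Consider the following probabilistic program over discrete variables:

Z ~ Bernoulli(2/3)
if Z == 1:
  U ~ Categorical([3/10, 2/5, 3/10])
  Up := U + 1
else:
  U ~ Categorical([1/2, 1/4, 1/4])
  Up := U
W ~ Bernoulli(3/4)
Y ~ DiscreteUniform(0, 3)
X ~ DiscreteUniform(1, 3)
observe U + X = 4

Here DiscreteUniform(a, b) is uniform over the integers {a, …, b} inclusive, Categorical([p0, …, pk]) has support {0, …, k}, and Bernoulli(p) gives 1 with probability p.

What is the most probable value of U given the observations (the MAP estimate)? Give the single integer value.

Enumerate traces; 32 have nonzero weight after conditioning:
  (Z=0, U=1, W=0, Y=0, X=3) weight 1/576
  (Z=0, U=1, W=0, Y=1, X=3) weight 1/576
  (Z=0, U=1, W=0, Y=2, X=3) weight 1/576
  (Z=0, U=1, W=0, Y=3, X=3) weight 1/576
  (Z=0, U=1, W=1, Y=0, X=3) weight 1/192
  (Z=0, U=1, W=1, Y=1, X=3) weight 1/192
  (Z=0, U=1, W=1, Y=2, X=3) weight 1/192
  (Z=0, U=1, W=1, Y=3, X=3) weight 1/192
  (Z=0, U=2, W=0, Y=0, X=2) weight 1/576
  … 23 more
Group by U:
  weight(U=1) = 7/60
  weight(U=2) = 17/180
Total weight = 7/60 + 17/180 = 19/90
P(U=1 | obs) = 7/60 / 19/90 = 21/38
P(U=2 | obs) = 17/180 / 19/90 = 17/38
argmax = 1

argmax_v P(U = v | obs) = 1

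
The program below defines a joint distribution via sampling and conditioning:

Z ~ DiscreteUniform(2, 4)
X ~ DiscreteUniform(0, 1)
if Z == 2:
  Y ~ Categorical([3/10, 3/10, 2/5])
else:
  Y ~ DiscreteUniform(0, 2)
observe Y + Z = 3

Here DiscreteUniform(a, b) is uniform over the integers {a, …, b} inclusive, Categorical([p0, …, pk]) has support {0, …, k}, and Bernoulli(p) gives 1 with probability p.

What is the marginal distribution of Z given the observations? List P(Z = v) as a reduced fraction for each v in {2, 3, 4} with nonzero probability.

P(Z=2) = 9/19, P(Z=3) = 10/19

Enumerate traces; 4 have nonzero weight after conditioning:
  (Z=2, X=0, Y=1) weight 1/20
  (Z=2, X=1, Y=1) weight 1/20
  (Z=3, X=0, Y=0) weight 1/18
  (Z=3, X=1, Y=0) weight 1/18
Group by Z:
  weight(Z=2) = 1/10
  weight(Z=3) = 1/9
Total weight = 1/10 + 1/9 = 19/90
P(Z=2 | obs) = 1/10 / 19/90 = 9/19
P(Z=3 | obs) = 1/9 / 19/90 = 10/19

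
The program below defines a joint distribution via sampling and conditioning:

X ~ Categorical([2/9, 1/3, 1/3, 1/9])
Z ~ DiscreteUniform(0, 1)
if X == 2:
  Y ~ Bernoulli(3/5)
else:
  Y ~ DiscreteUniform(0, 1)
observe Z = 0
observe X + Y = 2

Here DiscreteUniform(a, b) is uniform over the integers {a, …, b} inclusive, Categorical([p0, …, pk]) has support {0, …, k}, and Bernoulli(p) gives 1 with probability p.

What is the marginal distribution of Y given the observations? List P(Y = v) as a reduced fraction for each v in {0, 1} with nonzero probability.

Enumerate traces; 2 have nonzero weight after conditioning:
  (X=1, Z=0, Y=1) weight 1/12
  (X=2, Z=0, Y=0) weight 1/15
Group by Y:
  weight(Y=0) = 1/15
  weight(Y=1) = 1/12
Total weight = 1/15 + 1/12 = 3/20
P(Y=0 | obs) = 1/15 / 3/20 = 4/9
P(Y=1 | obs) = 1/12 / 3/20 = 5/9

P(Y=0) = 4/9, P(Y=1) = 5/9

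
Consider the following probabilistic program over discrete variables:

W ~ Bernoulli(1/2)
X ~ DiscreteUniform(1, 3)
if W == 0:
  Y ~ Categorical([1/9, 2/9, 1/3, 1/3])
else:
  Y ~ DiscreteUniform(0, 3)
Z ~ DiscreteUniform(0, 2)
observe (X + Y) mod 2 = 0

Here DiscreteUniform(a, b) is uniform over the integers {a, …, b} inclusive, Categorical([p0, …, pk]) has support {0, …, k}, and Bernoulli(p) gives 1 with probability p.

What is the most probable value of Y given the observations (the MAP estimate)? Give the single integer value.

Enumerate traces; 36 have nonzero weight after conditioning:
  (W=0, X=1, Y=1, Z=0) weight 1/81
  (W=0, X=1, Y=1, Z=1) weight 1/81
  (W=0, X=1, Y=1, Z=2) weight 1/81
  (W=0, X=1, Y=3, Z=0) weight 1/54
  (W=0, X=1, Y=3, Z=1) weight 1/54
  (W=0, X=1, Y=3, Z=2) weight 1/54
  (W=0, X=2, Y=0, Z=0) weight 1/162
  (W=0, X=2, Y=0, Z=1) weight 1/162
  (W=0, X=2, Y=2, Z=0) weight 1/54
  … 27 more
Group by Y:
  weight(Y=0) = 13/216
  weight(Y=1) = 17/108
  weight(Y=2) = 7/72
  weight(Y=3) = 7/36
Total weight = 13/216 + 17/108 + 7/72 + 7/36 = 55/108
P(Y=0 | obs) = 13/216 / 55/108 = 13/110
P(Y=1 | obs) = 17/108 / 55/108 = 17/55
P(Y=2 | obs) = 7/72 / 55/108 = 21/110
P(Y=3 | obs) = 7/36 / 55/108 = 21/55
argmax = 3

argmax_v P(Y = v | obs) = 3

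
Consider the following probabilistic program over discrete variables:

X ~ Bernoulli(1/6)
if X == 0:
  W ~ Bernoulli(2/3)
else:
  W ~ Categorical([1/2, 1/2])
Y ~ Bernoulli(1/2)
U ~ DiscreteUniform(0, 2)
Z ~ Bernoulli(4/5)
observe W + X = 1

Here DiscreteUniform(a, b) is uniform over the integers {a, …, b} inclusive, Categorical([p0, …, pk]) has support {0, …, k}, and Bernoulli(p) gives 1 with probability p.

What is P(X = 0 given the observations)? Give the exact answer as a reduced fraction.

P(X = 0 | obs) = 20/23

Enumerate traces; 24 have nonzero weight after conditioning:
  (X=0, W=1, Y=0, U=0, Z=0) weight 1/54
  (X=0, W=1, Y=0, U=0, Z=1) weight 2/27
  (X=0, W=1, Y=0, U=1, Z=0) weight 1/54
  (X=0, W=1, Y=0, U=1, Z=1) weight 2/27
  (X=0, W=1, Y=0, U=2, Z=0) weight 1/54
  (X=0, W=1, Y=0, U=2, Z=1) weight 2/27
  (X=0, W=1, Y=1, U=0, Z=0) weight 1/54
  (X=0, W=1, Y=1, U=0, Z=1) weight 2/27
  (X=1, W=0, Y=0, U=0, Z=0) weight 1/360
  … 15 more
Group by X:
  weight(X=0) = 5/9
  weight(X=1) = 1/12
Total weight = 5/9 + 1/12 = 23/36
P(X=0 | obs) = 5/9 / 23/36 = 20/23
P(X=1 | obs) = 1/12 / 23/36 = 3/23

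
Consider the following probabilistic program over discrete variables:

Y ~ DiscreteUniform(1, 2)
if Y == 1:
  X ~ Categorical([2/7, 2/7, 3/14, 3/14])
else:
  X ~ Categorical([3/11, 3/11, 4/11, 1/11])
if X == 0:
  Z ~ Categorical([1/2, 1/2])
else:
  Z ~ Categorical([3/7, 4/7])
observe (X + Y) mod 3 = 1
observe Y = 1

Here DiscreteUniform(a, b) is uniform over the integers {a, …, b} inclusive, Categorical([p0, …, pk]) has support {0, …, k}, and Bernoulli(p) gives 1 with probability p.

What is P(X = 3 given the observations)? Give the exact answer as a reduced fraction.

Enumerate traces; 4 have nonzero weight after conditioning:
  (Y=1, X=0, Z=0) weight 1/14
  (Y=1, X=0, Z=1) weight 1/14
  (Y=1, X=3, Z=0) weight 9/196
  (Y=1, X=3, Z=1) weight 3/49
Group by X:
  weight(X=0) = 1/7
  weight(X=3) = 3/28
Total weight = 1/7 + 3/28 = 1/4
P(X=0 | obs) = 1/7 / 1/4 = 4/7
P(X=3 | obs) = 3/28 / 1/4 = 3/7

P(X = 3 | obs) = 3/7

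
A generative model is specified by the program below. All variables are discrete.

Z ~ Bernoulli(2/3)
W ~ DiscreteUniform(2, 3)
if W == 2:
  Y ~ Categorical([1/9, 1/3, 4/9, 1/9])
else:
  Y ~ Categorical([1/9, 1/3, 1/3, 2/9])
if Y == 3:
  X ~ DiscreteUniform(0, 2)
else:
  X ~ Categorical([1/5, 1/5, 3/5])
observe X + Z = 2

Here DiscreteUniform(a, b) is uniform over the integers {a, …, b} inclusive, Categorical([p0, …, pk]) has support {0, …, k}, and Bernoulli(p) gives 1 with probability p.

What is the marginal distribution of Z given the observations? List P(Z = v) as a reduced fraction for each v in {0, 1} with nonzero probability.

Enumerate traces; 16 have nonzero weight after conditioning:
  (Z=0, W=2, Y=0, X=2) weight 1/90
  (Z=0, W=2, Y=1, X=2) weight 1/30
  (Z=0, W=2, Y=2, X=2) weight 2/45
  (Z=0, W=2, Y=3, X=2) weight 1/162
  (Z=0, W=3, Y=0, X=2) weight 1/90
  (Z=0, W=3, Y=1, X=2) weight 1/30
  (Z=0, W=3, Y=2, X=2) weight 1/30
  (Z=0, W=3, Y=3, X=2) weight 1/81
  (Z=1, W=2, Y=0, X=1) weight 1/135
  … 7 more
Group by Z:
  weight(Z=0) = 5/27
  weight(Z=1) = 4/27
Total weight = 5/27 + 4/27 = 1/3
P(Z=0 | obs) = 5/27 / 1/3 = 5/9
P(Z=1 | obs) = 4/27 / 1/3 = 4/9

P(Z=0) = 5/9, P(Z=1) = 4/9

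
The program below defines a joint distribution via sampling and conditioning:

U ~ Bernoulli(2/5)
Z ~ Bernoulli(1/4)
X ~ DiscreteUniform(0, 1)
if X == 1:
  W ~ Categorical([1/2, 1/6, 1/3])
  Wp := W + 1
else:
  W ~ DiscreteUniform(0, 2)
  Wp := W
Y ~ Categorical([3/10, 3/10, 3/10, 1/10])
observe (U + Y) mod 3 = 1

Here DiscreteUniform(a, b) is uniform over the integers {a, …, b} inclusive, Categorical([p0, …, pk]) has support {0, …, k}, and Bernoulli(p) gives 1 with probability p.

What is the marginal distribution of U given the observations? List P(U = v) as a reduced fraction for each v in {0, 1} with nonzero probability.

P(U=0) = 9/17, P(U=1) = 8/17

Enumerate traces; 36 have nonzero weight after conditioning:
  (U=0, Z=0, X=0, W=0, Y=1) weight 9/400
  (U=0, Z=0, X=0, W=1, Y=1) weight 9/400
  (U=0, Z=0, X=0, W=2, Y=1) weight 9/400
  (U=0, Z=0, X=1, W=0, Y=1) weight 27/800
  (U=0, Z=0, X=1, W=1, Y=1) weight 9/800
  (U=0, Z=0, X=1, W=2, Y=1) weight 9/400
  (U=0, Z=1, X=0, W=0, Y=1) weight 3/400
  (U=0, Z=1, X=0, W=1, Y=1) weight 3/400
  (U=1, Z=0, X=0, W=0, Y=0) weight 3/200
  … 27 more
Group by U:
  weight(U=0) = 9/50
  weight(U=1) = 4/25
Total weight = 9/50 + 4/25 = 17/50
P(U=0 | obs) = 9/50 / 17/50 = 9/17
P(U=1 | obs) = 4/25 / 17/50 = 8/17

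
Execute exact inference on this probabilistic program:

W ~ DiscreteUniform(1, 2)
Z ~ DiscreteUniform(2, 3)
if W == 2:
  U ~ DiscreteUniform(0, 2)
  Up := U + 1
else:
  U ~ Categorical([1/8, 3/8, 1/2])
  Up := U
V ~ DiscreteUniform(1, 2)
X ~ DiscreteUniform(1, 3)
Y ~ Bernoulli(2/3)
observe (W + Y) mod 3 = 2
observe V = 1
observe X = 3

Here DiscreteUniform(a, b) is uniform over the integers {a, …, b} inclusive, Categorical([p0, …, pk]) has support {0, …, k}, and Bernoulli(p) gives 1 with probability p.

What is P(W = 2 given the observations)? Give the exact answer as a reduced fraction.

P(W = 2 | obs) = 1/3

Enumerate traces; 12 have nonzero weight after conditioning:
  (W=1, Z=2, U=0, V=1, X=3, Y=1) weight 1/288
  (W=1, Z=2, U=1, V=1, X=3, Y=1) weight 1/96
  (W=1, Z=2, U=2, V=1, X=3, Y=1) weight 1/72
  (W=1, Z=3, U=0, V=1, X=3, Y=1) weight 1/288
  (W=1, Z=3, U=1, V=1, X=3, Y=1) weight 1/96
  (W=1, Z=3, U=2, V=1, X=3, Y=1) weight 1/72
  (W=2, Z=2, U=0, V=1, X=3, Y=0) weight 1/216
  (W=2, Z=2, U=1, V=1, X=3, Y=0) weight 1/216
  … 4 more
Group by W:
  weight(W=1) = 1/18
  weight(W=2) = 1/36
Total weight = 1/18 + 1/36 = 1/12
P(W=1 | obs) = 1/18 / 1/12 = 2/3
P(W=2 | obs) = 1/36 / 1/12 = 1/3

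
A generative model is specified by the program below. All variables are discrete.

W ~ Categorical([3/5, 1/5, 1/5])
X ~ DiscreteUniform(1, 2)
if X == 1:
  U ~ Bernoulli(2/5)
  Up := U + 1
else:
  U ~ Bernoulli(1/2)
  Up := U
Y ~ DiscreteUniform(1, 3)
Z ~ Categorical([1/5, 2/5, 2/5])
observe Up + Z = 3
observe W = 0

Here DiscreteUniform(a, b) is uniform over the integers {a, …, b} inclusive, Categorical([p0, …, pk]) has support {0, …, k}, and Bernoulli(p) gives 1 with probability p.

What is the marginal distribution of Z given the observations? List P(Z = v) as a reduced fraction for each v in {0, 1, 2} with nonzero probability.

P(Z=1) = 4/15, P(Z=2) = 11/15

Enumerate traces; 9 have nonzero weight after conditioning:
  (W=0, X=1, U=0, Y=1, Z=2) weight 3/125
  (W=0, X=1, U=0, Y=2, Z=2) weight 3/125
  (W=0, X=1, U=0, Y=3, Z=2) weight 3/125
  (W=0, X=1, U=1, Y=1, Z=1) weight 2/125
  (W=0, X=1, U=1, Y=2, Z=1) weight 2/125
  (W=0, X=1, U=1, Y=3, Z=1) weight 2/125
  (W=0, X=2, U=1, Y=1, Z=2) weight 1/50
  (W=0, X=2, U=1, Y=2, Z=2) weight 1/50
  … 1 more
Group by Z:
  weight(Z=1) = 6/125
  weight(Z=2) = 33/250
Total weight = 6/125 + 33/250 = 9/50
P(Z=1 | obs) = 6/125 / 9/50 = 4/15
P(Z=2 | obs) = 33/250 / 9/50 = 11/15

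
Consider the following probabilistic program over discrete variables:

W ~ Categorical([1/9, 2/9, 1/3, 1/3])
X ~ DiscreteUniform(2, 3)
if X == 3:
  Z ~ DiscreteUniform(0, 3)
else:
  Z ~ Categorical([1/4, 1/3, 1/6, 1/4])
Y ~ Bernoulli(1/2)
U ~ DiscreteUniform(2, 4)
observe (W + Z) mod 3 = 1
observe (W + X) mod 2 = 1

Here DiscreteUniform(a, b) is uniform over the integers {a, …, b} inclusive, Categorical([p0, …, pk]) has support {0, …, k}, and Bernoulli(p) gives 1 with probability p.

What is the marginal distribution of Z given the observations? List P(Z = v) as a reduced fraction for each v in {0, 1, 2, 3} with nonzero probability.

P(Z=0) = 1/6, P(Z=1) = 5/12, P(Z=2) = 1/4, P(Z=3) = 1/6

Enumerate traces; 30 have nonzero weight after conditioning:
  (W=0, X=3, Z=1, Y=0, U=2) weight 1/432
  (W=0, X=3, Z=1, Y=0, U=3) weight 1/432
  (W=0, X=3, Z=1, Y=0, U=4) weight 1/432
  (W=0, X=3, Z=1, Y=1, U=2) weight 1/432
  (W=0, X=3, Z=1, Y=1, U=3) weight 1/432
  (W=0, X=3, Z=1, Y=1, U=4) weight 1/432
  (W=1, X=2, Z=0, Y=0, U=2) weight 1/216
  (W=1, X=2, Z=0, Y=0, U=3) weight 1/216
  (W=1, X=2, Z=3, Y=0, U=2) weight 1/216
  (W=2, X=3, Z=2, Y=0, U=2) weight 1/144
  … 20 more
Group by Z:
  weight(Z=0) = 1/36
  weight(Z=1) = 5/72
  weight(Z=2) = 1/24
  weight(Z=3) = 1/36
Total weight = 1/36 + 5/72 + 1/24 + 1/36 = 1/6
P(Z=0 | obs) = 1/36 / 1/6 = 1/6
P(Z=1 | obs) = 5/72 / 1/6 = 5/12
P(Z=2 | obs) = 1/24 / 1/6 = 1/4
P(Z=3 | obs) = 1/36 / 1/6 = 1/6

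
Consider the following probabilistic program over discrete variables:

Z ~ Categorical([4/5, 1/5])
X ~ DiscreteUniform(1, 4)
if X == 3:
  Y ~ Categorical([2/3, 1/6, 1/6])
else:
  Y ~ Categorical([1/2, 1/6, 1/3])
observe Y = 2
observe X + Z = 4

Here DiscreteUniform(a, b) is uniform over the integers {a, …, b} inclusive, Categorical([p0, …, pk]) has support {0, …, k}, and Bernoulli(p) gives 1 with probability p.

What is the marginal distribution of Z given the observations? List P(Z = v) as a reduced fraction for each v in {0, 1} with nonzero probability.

P(Z=0) = 8/9, P(Z=1) = 1/9

Enumerate traces; 2 have nonzero weight after conditioning:
  (Z=0, X=4, Y=2) weight 1/15
  (Z=1, X=3, Y=2) weight 1/120
Group by Z:
  weight(Z=0) = 1/15
  weight(Z=1) = 1/120
Total weight = 1/15 + 1/120 = 3/40
P(Z=0 | obs) = 1/15 / 3/40 = 8/9
P(Z=1 | obs) = 1/120 / 3/40 = 1/9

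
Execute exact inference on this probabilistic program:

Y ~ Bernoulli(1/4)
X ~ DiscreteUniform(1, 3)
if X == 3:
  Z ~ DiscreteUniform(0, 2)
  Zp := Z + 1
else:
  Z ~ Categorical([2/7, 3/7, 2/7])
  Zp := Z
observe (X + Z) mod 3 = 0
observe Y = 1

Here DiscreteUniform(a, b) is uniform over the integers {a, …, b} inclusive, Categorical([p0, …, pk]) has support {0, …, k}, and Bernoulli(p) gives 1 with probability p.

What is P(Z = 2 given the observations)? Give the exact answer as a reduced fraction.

P(Z = 2 | obs) = 3/11

Enumerate traces; 3 have nonzero weight after conditioning:
  (Y=1, X=1, Z=2) weight 1/42
  (Y=1, X=2, Z=1) weight 1/28
  (Y=1, X=3, Z=0) weight 1/36
Group by Z:
  weight(Z=0) = 1/36
  weight(Z=1) = 1/28
  weight(Z=2) = 1/42
Total weight = 1/36 + 1/28 + 1/42 = 11/126
P(Z=0 | obs) = 1/36 / 11/126 = 7/22
P(Z=1 | obs) = 1/28 / 11/126 = 9/22
P(Z=2 | obs) = 1/42 / 11/126 = 3/11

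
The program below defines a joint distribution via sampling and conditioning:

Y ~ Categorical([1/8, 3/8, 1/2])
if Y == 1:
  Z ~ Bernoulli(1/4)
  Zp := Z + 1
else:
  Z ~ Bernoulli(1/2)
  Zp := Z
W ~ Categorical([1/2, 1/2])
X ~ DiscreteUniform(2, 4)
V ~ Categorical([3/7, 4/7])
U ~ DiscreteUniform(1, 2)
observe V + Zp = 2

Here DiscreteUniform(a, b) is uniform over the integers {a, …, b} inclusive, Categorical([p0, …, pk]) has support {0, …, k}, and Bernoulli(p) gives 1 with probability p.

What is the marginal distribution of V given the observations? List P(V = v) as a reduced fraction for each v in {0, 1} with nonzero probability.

P(V=0) = 9/85, P(V=1) = 76/85

Enumerate traces; 48 have nonzero weight after conditioning:
  (Y=0, Z=1, W=0, X=2, V=1, U=1) weight 1/336
  (Y=0, Z=1, W=0, X=2, V=1, U=2) weight 1/336
  (Y=0, Z=1, W=0, X=3, V=1, U=1) weight 1/336
  (Y=0, Z=1, W=0, X=3, V=1, U=2) weight 1/336
  (Y=0, Z=1, W=0, X=4, V=1, U=1) weight 1/336
  (Y=0, Z=1, W=0, X=4, V=1, U=2) weight 1/336
  (Y=0, Z=1, W=1, X=2, V=1, U=1) weight 1/336
  (Y=0, Z=1, W=1, X=2, V=1, U=2) weight 1/336
  (Y=1, Z=1, W=0, X=2, V=0, U=1) weight 3/896
  … 39 more
Group by V:
  weight(V=0) = 9/224
  weight(V=1) = 19/56
Total weight = 9/224 + 19/56 = 85/224
P(V=0 | obs) = 9/224 / 85/224 = 9/85
P(V=1 | obs) = 19/56 / 85/224 = 76/85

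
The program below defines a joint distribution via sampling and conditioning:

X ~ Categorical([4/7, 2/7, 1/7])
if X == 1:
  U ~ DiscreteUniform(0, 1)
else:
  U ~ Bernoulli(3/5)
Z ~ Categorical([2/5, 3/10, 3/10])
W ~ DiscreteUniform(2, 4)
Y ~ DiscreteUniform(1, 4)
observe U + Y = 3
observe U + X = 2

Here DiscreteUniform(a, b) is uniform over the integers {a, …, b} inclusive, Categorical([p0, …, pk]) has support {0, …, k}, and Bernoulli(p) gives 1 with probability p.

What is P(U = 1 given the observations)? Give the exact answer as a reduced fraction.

Enumerate traces; 18 have nonzero weight after conditioning:
  (X=1, U=1, Z=0, W=2, Y=2) weight 1/210
  (X=1, U=1, Z=0, W=3, Y=2) weight 1/210
  (X=1, U=1, Z=0, W=4, Y=2) weight 1/210
  (X=1, U=1, Z=1, W=2, Y=2) weight 1/280
  (X=1, U=1, Z=1, W=3, Y=2) weight 1/280
  (X=1, U=1, Z=1, W=4, Y=2) weight 1/280
  (X=1, U=1, Z=2, W=2, Y=2) weight 1/280
  (X=1, U=1, Z=2, W=3, Y=2) weight 1/280
  (X=2, U=0, Z=0, W=2, Y=3) weight 1/525
  … 9 more
Group by U:
  weight(U=0) = 1/70
  weight(U=1) = 1/28
Total weight = 1/70 + 1/28 = 1/20
P(U=0 | obs) = 1/70 / 1/20 = 2/7
P(U=1 | obs) = 1/28 / 1/20 = 5/7

P(U = 1 | obs) = 5/7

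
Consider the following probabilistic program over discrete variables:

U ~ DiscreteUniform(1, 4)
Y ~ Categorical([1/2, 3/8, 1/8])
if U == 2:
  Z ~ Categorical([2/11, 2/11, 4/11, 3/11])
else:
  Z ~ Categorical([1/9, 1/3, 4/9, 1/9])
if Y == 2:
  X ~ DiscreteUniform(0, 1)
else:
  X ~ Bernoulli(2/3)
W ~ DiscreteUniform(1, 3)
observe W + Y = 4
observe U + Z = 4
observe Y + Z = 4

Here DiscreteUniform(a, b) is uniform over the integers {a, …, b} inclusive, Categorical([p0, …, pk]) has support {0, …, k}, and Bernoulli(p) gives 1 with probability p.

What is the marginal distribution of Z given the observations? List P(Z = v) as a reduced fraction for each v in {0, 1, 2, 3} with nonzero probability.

Enumerate traces; 4 have nonzero weight after conditioning:
  (U=1, Y=1, Z=3, X=0, W=3) weight 1/864
  (U=1, Y=1, Z=3, X=1, W=3) weight 1/432
  (U=2, Y=2, Z=2, X=0, W=2) weight 1/528
  (U=2, Y=2, Z=2, X=1, W=2) weight 1/528
Group by Z:
  weight(Z=2) = 1/264
  weight(Z=3) = 1/288
Total weight = 1/264 + 1/288 = 23/3168
P(Z=2 | obs) = 1/264 / 23/3168 = 12/23
P(Z=3 | obs) = 1/288 / 23/3168 = 11/23

P(Z=2) = 12/23, P(Z=3) = 11/23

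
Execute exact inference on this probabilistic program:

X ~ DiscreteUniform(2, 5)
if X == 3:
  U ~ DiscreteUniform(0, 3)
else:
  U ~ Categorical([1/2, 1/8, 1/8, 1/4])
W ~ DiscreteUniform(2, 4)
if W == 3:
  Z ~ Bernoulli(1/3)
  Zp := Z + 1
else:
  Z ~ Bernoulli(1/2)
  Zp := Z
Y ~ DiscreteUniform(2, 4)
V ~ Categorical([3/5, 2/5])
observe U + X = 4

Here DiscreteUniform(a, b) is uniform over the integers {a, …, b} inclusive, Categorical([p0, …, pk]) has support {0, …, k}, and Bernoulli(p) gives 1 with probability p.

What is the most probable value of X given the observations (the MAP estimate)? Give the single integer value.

argmax_v P(X = v | obs) = 4

Enumerate traces; 108 have nonzero weight after conditioning:
  (X=2, U=2, W=2, Z=0, Y=2, V=0) weight 1/960
  (X=2, U=2, W=2, Z=0, Y=2, V=1) weight 1/1440
  (X=2, U=2, W=2, Z=0, Y=3, V=0) weight 1/960
  (X=2, U=2, W=2, Z=0, Y=3, V=1) weight 1/1440
  (X=2, U=2, W=2, Z=0, Y=4, V=0) weight 1/960
  (X=2, U=2, W=2, Z=0, Y=4, V=1) weight 1/1440
  (X=2, U=2, W=2, Z=1, Y=2, V=0) weight 1/960
  (X=2, U=2, W=2, Z=1, Y=2, V=1) weight 1/1440
  (X=3, U=1, W=2, Z=0, Y=2, V=0) weight 1/480
  (X=4, U=0, W=2, Z=0, Y=2, V=0) weight 1/240
  … 98 more
Group by X:
  weight(X=2) = 1/32
  weight(X=3) = 1/16
  weight(X=4) = 1/8
Total weight = 1/32 + 1/16 + 1/8 = 7/32
P(X=2 | obs) = 1/32 / 7/32 = 1/7
P(X=3 | obs) = 1/16 / 7/32 = 2/7
P(X=4 | obs) = 1/8 / 7/32 = 4/7
argmax = 4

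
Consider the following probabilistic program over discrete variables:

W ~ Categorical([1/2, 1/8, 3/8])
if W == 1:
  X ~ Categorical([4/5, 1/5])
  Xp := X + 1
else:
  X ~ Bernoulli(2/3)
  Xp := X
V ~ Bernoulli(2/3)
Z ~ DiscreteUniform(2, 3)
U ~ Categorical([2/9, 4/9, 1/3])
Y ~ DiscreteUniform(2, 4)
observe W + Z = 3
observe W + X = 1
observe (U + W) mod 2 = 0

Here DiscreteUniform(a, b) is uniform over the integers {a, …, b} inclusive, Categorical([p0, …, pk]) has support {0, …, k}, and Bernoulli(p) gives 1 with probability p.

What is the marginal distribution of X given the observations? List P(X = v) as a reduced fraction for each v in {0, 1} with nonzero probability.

Enumerate traces; 18 have nonzero weight after conditioning:
  (W=0, X=1, V=0, Z=3, U=0, Y=2) weight 1/243
  (W=0, X=1, V=0, Z=3, U=0, Y=3) weight 1/243
  (W=0, X=1, V=0, Z=3, U=0, Y=4) weight 1/243
  (W=0, X=1, V=0, Z=3, U=2, Y=2) weight 1/162
  (W=0, X=1, V=0, Z=3, U=2, Y=3) weight 1/162
  (W=0, X=1, V=0, Z=3, U=2, Y=4) weight 1/162
  (W=0, X=1, V=1, Z=3, U=0, Y=2) weight 2/243
  (W=0, X=1, V=1, Z=3, U=0, Y=3) weight 2/243
  (W=1, X=0, V=0, Z=2, U=1, Y=2) weight 1/405
  … 9 more
Group by X:
  weight(X=0) = 1/45
  weight(X=1) = 5/54
Total weight = 1/45 + 5/54 = 31/270
P(X=0 | obs) = 1/45 / 31/270 = 6/31
P(X=1 | obs) = 5/54 / 31/270 = 25/31

P(X=0) = 6/31, P(X=1) = 25/31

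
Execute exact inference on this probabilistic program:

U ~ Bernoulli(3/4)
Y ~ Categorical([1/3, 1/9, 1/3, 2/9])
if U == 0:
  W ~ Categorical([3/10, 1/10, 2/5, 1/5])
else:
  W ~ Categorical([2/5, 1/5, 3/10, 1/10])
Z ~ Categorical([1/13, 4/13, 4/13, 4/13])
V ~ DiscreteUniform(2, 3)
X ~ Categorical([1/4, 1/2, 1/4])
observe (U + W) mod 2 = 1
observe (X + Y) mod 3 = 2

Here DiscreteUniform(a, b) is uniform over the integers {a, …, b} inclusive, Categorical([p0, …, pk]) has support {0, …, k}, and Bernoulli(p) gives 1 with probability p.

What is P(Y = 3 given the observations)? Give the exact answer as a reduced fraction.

Enumerate traces; 128 have nonzero weight after conditioning:
  (U=0, Y=0, W=1, Z=0, V=2, X=2) weight 1/12480
  (U=0, Y=0, W=1, Z=0, V=3, X=2) weight 1/12480
  (U=0, Y=0, W=1, Z=1, V=2, X=2) weight 1/3120
  (U=0, Y=0, W=1, Z=1, V=3, X=2) weight 1/3120
  (U=0, Y=0, W=1, Z=2, V=2, X=2) weight 1/3120
  (U=0, Y=0, W=1, Z=2, V=3, X=2) weight 1/3120
  (U=0, Y=0, W=1, Z=3, V=2, X=2) weight 1/3120
  (U=0, Y=0, W=1, Z=3, V=3, X=2) weight 1/3120
  (U=0, Y=1, W=1, Z=0, V=2, X=1) weight 1/18720
  (U=0, Y=2, W=1, Z=0, V=2, X=0) weight 1/12480
  … 118 more
Group by Y:
  weight(Y=0) = 1/20
  weight(Y=1) = 1/30
  weight(Y=2) = 1/20
  weight(Y=3) = 1/30
Total weight = 1/20 + 1/30 + 1/20 + 1/30 = 1/6
P(Y=0 | obs) = 1/20 / 1/6 = 3/10
P(Y=1 | obs) = 1/30 / 1/6 = 1/5
P(Y=2 | obs) = 1/20 / 1/6 = 3/10
P(Y=3 | obs) = 1/30 / 1/6 = 1/5

P(Y = 3 | obs) = 1/5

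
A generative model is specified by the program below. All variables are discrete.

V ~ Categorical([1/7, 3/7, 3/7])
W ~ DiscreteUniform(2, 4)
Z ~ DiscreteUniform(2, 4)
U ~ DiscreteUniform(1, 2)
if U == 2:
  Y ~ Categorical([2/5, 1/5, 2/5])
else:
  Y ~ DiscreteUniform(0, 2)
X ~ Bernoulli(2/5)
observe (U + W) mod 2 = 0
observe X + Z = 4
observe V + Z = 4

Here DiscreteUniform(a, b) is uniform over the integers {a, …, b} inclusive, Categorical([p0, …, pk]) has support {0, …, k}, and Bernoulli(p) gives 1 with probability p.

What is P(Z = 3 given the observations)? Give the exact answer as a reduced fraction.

P(Z = 3 | obs) = 2/3

Enumerate traces; 18 have nonzero weight after conditioning:
  (V=0, W=2, Z=4, U=2, Y=0, X=0) weight 1/525
  (V=0, W=2, Z=4, U=2, Y=1, X=0) weight 1/1050
  (V=0, W=2, Z=4, U=2, Y=2, X=0) weight 1/525
  (V=0, W=3, Z=4, U=1, Y=0, X=0) weight 1/630
  (V=0, W=3, Z=4, U=1, Y=1, X=0) weight 1/630
  (V=0, W=3, Z=4, U=1, Y=2, X=0) weight 1/630
  (V=0, W=4, Z=4, U=2, Y=0, X=0) weight 1/525
  (V=0, W=4, Z=4, U=2, Y=1, X=0) weight 1/1050
  (V=1, W=2, Z=3, U=2, Y=0, X=1) weight 2/525
  … 9 more
Group by Z:
  weight(Z=3) = 1/35
  weight(Z=4) = 1/70
Total weight = 1/35 + 1/70 = 3/70
P(Z=3 | obs) = 1/35 / 3/70 = 2/3
P(Z=4 | obs) = 1/70 / 3/70 = 1/3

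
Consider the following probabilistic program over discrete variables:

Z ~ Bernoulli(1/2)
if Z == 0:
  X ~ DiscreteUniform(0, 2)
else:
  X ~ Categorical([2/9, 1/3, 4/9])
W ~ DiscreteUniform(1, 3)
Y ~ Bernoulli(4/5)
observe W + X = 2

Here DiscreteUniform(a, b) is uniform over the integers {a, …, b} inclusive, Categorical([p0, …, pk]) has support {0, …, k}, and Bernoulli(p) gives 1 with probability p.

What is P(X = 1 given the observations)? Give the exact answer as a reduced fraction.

P(X = 1 | obs) = 6/11

Enumerate traces; 8 have nonzero weight after conditioning:
  (Z=0, X=0, W=2, Y=0) weight 1/90
  (Z=0, X=0, W=2, Y=1) weight 2/45
  (Z=0, X=1, W=1, Y=0) weight 1/90
  (Z=0, X=1, W=1, Y=1) weight 2/45
  (Z=1, X=0, W=2, Y=0) weight 1/135
  (Z=1, X=0, W=2, Y=1) weight 4/135
  (Z=1, X=1, W=1, Y=0) weight 1/90
  (Z=1, X=1, W=1, Y=1) weight 2/45
Group by X:
  weight(X=0) = 5/54
  weight(X=1) = 1/9
Total weight = 5/54 + 1/9 = 11/54
P(X=0 | obs) = 5/54 / 11/54 = 5/11
P(X=1 | obs) = 1/9 / 11/54 = 6/11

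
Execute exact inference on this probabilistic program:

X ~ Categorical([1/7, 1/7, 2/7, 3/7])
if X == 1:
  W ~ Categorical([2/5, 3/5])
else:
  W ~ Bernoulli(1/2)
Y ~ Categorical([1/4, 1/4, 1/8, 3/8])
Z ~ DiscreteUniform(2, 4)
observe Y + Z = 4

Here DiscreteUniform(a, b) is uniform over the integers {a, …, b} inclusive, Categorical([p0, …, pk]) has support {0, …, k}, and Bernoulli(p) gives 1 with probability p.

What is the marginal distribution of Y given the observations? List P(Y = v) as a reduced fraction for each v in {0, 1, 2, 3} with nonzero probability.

Enumerate traces; 24 have nonzero weight after conditioning:
  (X=0, W=0, Y=0, Z=4) weight 1/168
  (X=0, W=0, Y=1, Z=3) weight 1/168
  (X=0, W=0, Y=2, Z=2) weight 1/336
  (X=0, W=1, Y=0, Z=4) weight 1/168
  (X=0, W=1, Y=1, Z=3) weight 1/168
  (X=0, W=1, Y=2, Z=2) weight 1/336
  (X=1, W=0, Y=0, Z=4) weight 1/210
  (X=1, W=0, Y=1, Z=3) weight 1/210
  … 16 more
Group by Y:
  weight(Y=0) = 1/12
  weight(Y=1) = 1/12
  weight(Y=2) = 1/24
Total weight = 1/12 + 1/12 + 1/24 = 5/24
P(Y=0 | obs) = 1/12 / 5/24 = 2/5
P(Y=1 | obs) = 1/12 / 5/24 = 2/5
P(Y=2 | obs) = 1/24 / 5/24 = 1/5

P(Y=0) = 2/5, P(Y=1) = 2/5, P(Y=2) = 1/5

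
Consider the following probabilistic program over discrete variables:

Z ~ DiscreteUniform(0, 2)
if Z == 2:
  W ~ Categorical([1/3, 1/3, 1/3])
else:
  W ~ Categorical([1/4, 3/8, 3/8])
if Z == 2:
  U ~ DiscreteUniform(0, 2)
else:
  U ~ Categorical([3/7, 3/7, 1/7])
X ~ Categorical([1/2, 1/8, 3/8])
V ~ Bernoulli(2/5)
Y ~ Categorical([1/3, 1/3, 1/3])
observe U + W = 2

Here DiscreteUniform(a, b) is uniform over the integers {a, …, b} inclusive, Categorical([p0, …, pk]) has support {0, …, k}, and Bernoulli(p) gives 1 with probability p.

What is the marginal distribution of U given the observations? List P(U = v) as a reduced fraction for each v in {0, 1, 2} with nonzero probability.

P(U=0) = 109/264, P(U=1) = 109/264, P(U=2) = 23/132

Enumerate traces; 162 have nonzero weight after conditioning:
  (Z=0, W=0, U=2, X=0, V=0, Y=0) weight 1/840
  (Z=0, W=0, U=2, X=0, V=0, Y=1) weight 1/840
  (Z=0, W=0, U=2, X=0, V=0, Y=2) weight 1/840
  (Z=0, W=0, U=2, X=0, V=1, Y=0) weight 1/1260
  (Z=0, W=0, U=2, X=0, V=1, Y=1) weight 1/1260
  (Z=0, W=0, U=2, X=0, V=1, Y=2) weight 1/1260
  (Z=0, W=0, U=2, X=1, V=0, Y=0) weight 1/3360
  (Z=0, W=0, U=2, X=1, V=0, Y=1) weight 1/3360
  (Z=0, W=1, U=1, X=0, V=0, Y=0) weight 3/560
  (Z=0, W=2, U=0, X=0, V=0, Y=0) weight 3/560
  … 152 more
Group by U:
  weight(U=0) = 109/756
  weight(U=1) = 109/756
  weight(U=2) = 23/378
Total weight = 109/756 + 109/756 + 23/378 = 22/63
P(U=0 | obs) = 109/756 / 22/63 = 109/264
P(U=1 | obs) = 109/756 / 22/63 = 109/264
P(U=2 | obs) = 23/378 / 22/63 = 23/132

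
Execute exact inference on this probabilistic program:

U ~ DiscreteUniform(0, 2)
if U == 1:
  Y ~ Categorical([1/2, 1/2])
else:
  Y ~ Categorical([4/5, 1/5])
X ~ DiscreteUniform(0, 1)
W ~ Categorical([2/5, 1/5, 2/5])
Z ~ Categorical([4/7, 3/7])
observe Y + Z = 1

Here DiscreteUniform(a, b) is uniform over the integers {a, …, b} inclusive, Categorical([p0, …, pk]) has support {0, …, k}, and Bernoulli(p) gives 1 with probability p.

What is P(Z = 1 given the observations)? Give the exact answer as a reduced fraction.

Enumerate traces; 36 have nonzero weight after conditioning:
  (U=0, Y=0, X=0, W=0, Z=1) weight 4/175
  (U=0, Y=0, X=0, W=1, Z=1) weight 2/175
  (U=0, Y=0, X=0, W=2, Z=1) weight 4/175
  (U=0, Y=0, X=1, W=0, Z=1) weight 4/175
  (U=0, Y=0, X=1, W=1, Z=1) weight 2/175
  (U=0, Y=0, X=1, W=2, Z=1) weight 4/175
  (U=0, Y=1, X=0, W=0, Z=0) weight 4/525
  (U=0, Y=1, X=0, W=1, Z=0) weight 2/525
  … 28 more
Group by Z:
  weight(Z=0) = 6/35
  weight(Z=1) = 3/10
Total weight = 6/35 + 3/10 = 33/70
P(Z=0 | obs) = 6/35 / 33/70 = 4/11
P(Z=1 | obs) = 3/10 / 33/70 = 7/11

P(Z = 1 | obs) = 7/11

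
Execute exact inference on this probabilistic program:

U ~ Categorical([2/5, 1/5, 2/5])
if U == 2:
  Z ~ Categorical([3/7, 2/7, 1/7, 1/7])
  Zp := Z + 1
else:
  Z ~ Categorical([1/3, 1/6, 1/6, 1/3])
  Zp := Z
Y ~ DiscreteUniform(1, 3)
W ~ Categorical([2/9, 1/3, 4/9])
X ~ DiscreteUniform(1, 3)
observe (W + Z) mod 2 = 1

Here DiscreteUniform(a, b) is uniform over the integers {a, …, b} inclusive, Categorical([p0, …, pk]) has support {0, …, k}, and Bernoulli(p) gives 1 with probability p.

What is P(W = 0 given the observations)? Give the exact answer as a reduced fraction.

P(W = 0 | obs) = 22/103

Enumerate traces; 162 have nonzero weight after conditioning:
  (U=0, Z=0, Y=1, W=1, X=1) weight 2/405
  (U=0, Z=0, Y=1, W=1, X=2) weight 2/405
  (U=0, Z=0, Y=1, W=1, X=3) weight 2/405
  (U=0, Z=0, Y=2, W=1, X=1) weight 2/405
  (U=0, Z=0, Y=2, W=1, X=2) weight 2/405
  (U=0, Z=0, Y=2, W=1, X=3) weight 2/405
  (U=0, Z=0, Y=3, W=1, X=1) weight 2/405
  (U=0, Z=0, Y=3, W=1, X=2) weight 2/405
  (U=0, Z=1, Y=1, W=0, X=1) weight 2/1215
  (U=0, Z=1, Y=1, W=2, X=1) weight 4/1215
  … 152 more
Group by W:
  weight(W=0) = 11/105
  weight(W=1) = 37/210
  weight(W=2) = 22/105
Total weight = 11/105 + 37/210 + 22/105 = 103/210
P(W=0 | obs) = 11/105 / 103/210 = 22/103
P(W=1 | obs) = 37/210 / 103/210 = 37/103
P(W=2 | obs) = 22/105 / 103/210 = 44/103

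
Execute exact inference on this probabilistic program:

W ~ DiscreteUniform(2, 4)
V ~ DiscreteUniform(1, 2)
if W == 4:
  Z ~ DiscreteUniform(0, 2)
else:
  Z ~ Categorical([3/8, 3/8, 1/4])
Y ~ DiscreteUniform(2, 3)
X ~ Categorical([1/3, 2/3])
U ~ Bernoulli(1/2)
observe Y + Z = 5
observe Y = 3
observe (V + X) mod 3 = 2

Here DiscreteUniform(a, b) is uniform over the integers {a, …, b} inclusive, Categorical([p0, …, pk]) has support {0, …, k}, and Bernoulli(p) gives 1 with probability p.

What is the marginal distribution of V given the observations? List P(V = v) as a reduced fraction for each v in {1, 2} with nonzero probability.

P(V=1) = 2/3, P(V=2) = 1/3

Enumerate traces; 12 have nonzero weight after conditioning:
  (W=2, V=1, Z=2, Y=3, X=1, U=0) weight 1/144
  (W=2, V=1, Z=2, Y=3, X=1, U=1) weight 1/144
  (W=2, V=2, Z=2, Y=3, X=0, U=0) weight 1/288
  (W=2, V=2, Z=2, Y=3, X=0, U=1) weight 1/288
  (W=3, V=1, Z=2, Y=3, X=1, U=0) weight 1/144
  (W=3, V=1, Z=2, Y=3, X=1, U=1) weight 1/144
  (W=3, V=2, Z=2, Y=3, X=0, U=0) weight 1/288
  (W=3, V=2, Z=2, Y=3, X=0, U=1) weight 1/288
  … 4 more
Group by V:
  weight(V=1) = 5/108
  weight(V=2) = 5/216
Total weight = 5/108 + 5/216 = 5/72
P(V=1 | obs) = 5/108 / 5/72 = 2/3
P(V=2 | obs) = 5/216 / 5/72 = 1/3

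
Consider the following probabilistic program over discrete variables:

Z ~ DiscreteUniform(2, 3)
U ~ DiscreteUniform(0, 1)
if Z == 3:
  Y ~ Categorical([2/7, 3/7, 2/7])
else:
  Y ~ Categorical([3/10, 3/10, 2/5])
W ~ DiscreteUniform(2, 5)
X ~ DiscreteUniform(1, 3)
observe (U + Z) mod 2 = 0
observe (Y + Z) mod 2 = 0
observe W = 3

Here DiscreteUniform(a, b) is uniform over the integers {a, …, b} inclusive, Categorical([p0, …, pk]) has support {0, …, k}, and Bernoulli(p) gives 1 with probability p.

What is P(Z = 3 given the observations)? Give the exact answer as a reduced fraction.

Enumerate traces; 9 have nonzero weight after conditioning:
  (Z=2, U=0, Y=0, W=3, X=1) weight 1/160
  (Z=2, U=0, Y=0, W=3, X=2) weight 1/160
  (Z=2, U=0, Y=0, W=3, X=3) weight 1/160
  (Z=2, U=0, Y=2, W=3, X=1) weight 1/120
  (Z=2, U=0, Y=2, W=3, X=2) weight 1/120
  (Z=2, U=0, Y=2, W=3, X=3) weight 1/120
  (Z=3, U=1, Y=1, W=3, X=1) weight 1/112
  (Z=3, U=1, Y=1, W=3, X=2) weight 1/112
  … 1 more
Group by Z:
  weight(Z=2) = 7/160
  weight(Z=3) = 3/112
Total weight = 7/160 + 3/112 = 79/1120
P(Z=2 | obs) = 7/160 / 79/1120 = 49/79
P(Z=3 | obs) = 3/112 / 79/1120 = 30/79

P(Z = 3 | obs) = 30/79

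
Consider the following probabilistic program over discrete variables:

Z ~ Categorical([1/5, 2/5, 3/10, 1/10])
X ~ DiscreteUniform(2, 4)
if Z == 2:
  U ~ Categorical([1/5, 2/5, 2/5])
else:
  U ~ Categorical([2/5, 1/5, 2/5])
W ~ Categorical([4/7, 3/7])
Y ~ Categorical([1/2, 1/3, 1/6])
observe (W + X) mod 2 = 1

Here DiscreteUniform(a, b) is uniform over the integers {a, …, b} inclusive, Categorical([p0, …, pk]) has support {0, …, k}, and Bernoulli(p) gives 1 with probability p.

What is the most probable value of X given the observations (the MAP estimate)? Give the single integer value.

Enumerate traces; 108 have nonzero weight after conditioning:
  (Z=0, X=2, U=0, W=1, Y=0) weight 1/175
  (Z=0, X=2, U=0, W=1, Y=1) weight 2/525
  (Z=0, X=2, U=0, W=1, Y=2) weight 1/525
  (Z=0, X=2, U=1, W=1, Y=0) weight 1/350
  (Z=0, X=2, U=1, W=1, Y=1) weight 1/525
  (Z=0, X=2, U=1, W=1, Y=2) weight 1/1050
  (Z=0, X=2, U=2, W=1, Y=0) weight 1/175
  (Z=0, X=2, U=2, W=1, Y=1) weight 2/525
  (Z=0, X=3, U=0, W=0, Y=0) weight 4/525
  (Z=0, X=4, U=0, W=1, Y=0) weight 1/175
  … 98 more
Group by X:
  weight(X=2) = 1/7
  weight(X=3) = 4/21
  weight(X=4) = 1/7
Total weight = 1/7 + 4/21 + 1/7 = 10/21
P(X=2 | obs) = 1/7 / 10/21 = 3/10
P(X=3 | obs) = 4/21 / 10/21 = 2/5
P(X=4 | obs) = 1/7 / 10/21 = 3/10
argmax = 3

argmax_v P(X = v | obs) = 3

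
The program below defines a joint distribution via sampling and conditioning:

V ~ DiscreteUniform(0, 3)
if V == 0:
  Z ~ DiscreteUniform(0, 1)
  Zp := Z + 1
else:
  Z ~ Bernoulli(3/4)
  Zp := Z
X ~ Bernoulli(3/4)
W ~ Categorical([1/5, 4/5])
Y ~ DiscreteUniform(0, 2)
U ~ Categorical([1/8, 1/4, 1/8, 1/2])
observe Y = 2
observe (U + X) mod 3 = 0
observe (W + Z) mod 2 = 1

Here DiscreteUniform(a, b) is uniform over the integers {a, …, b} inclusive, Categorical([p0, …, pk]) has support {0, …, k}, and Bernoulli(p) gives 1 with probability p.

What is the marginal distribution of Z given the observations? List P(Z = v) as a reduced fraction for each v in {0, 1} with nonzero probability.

P(Z=0) = 20/31, P(Z=1) = 11/31

Enumerate traces; 24 have nonzero weight after conditioning:
  (V=0, Z=0, X=0, W=1, Y=2, U=0) weight 1/960
  (V=0, Z=0, X=0, W=1, Y=2, U=3) weight 1/240
  (V=0, Z=0, X=1, W=1, Y=2, U=2) weight 1/320
  (V=0, Z=1, X=0, W=0, Y=2, U=0) weight 1/3840
  (V=0, Z=1, X=0, W=0, Y=2, U=3) weight 1/960
  (V=0, Z=1, X=1, W=0, Y=2, U=2) weight 1/1280
  (V=1, Z=0, X=0, W=1, Y=2, U=0) weight 1/1920
  (V=1, Z=0, X=0, W=1, Y=2, U=3) weight 1/480
  … 16 more
Group by Z:
  weight(Z=0) = 1/48
  weight(Z=1) = 11/960
Total weight = 1/48 + 11/960 = 31/960
P(Z=0 | obs) = 1/48 / 31/960 = 20/31
P(Z=1 | obs) = 11/960 / 31/960 = 11/31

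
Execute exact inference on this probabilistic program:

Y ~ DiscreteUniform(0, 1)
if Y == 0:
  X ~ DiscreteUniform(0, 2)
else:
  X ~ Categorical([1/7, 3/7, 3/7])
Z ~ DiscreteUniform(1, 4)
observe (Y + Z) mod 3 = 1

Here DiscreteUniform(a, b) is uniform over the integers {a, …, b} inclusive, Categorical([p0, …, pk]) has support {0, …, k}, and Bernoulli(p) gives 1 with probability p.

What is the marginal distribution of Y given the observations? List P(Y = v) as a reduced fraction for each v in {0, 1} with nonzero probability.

Enumerate traces; 9 have nonzero weight after conditioning:
  (Y=0, X=0, Z=1) weight 1/24
  (Y=0, X=0, Z=4) weight 1/24
  (Y=0, X=1, Z=1) weight 1/24
  (Y=0, X=1, Z=4) weight 1/24
  (Y=0, X=2, Z=1) weight 1/24
  (Y=0, X=2, Z=4) weight 1/24
  (Y=1, X=0, Z=3) weight 1/56
  (Y=1, X=1, Z=3) weight 3/56
  … 1 more
Group by Y:
  weight(Y=0) = 1/4
  weight(Y=1) = 1/8
Total weight = 1/4 + 1/8 = 3/8
P(Y=0 | obs) = 1/4 / 3/8 = 2/3
P(Y=1 | obs) = 1/8 / 3/8 = 1/3

P(Y=0) = 2/3, P(Y=1) = 1/3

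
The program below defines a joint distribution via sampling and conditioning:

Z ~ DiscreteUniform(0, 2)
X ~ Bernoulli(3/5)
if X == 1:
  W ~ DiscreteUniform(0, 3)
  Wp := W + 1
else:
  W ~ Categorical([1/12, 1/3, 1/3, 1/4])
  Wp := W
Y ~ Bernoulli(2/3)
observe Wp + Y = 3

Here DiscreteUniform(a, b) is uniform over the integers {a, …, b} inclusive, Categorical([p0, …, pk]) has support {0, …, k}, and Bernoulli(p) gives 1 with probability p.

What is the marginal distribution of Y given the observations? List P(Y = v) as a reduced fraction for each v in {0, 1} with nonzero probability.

P(Y=0) = 15/49, P(Y=1) = 34/49

Enumerate traces; 12 have nonzero weight after conditioning:
  (Z=0, X=0, W=2, Y=1) weight 4/135
  (Z=0, X=0, W=3, Y=0) weight 1/90
  (Z=0, X=1, W=1, Y=1) weight 1/30
  (Z=0, X=1, W=2, Y=0) weight 1/60
  (Z=1, X=0, W=2, Y=1) weight 4/135
  (Z=1, X=0, W=3, Y=0) weight 1/90
  (Z=1, X=1, W=1, Y=1) weight 1/30
  (Z=1, X=1, W=2, Y=0) weight 1/60
  … 4 more
Group by Y:
  weight(Y=0) = 1/12
  weight(Y=1) = 17/90
Total weight = 1/12 + 17/90 = 49/180
P(Y=0 | obs) = 1/12 / 49/180 = 15/49
P(Y=1 | obs) = 17/90 / 49/180 = 34/49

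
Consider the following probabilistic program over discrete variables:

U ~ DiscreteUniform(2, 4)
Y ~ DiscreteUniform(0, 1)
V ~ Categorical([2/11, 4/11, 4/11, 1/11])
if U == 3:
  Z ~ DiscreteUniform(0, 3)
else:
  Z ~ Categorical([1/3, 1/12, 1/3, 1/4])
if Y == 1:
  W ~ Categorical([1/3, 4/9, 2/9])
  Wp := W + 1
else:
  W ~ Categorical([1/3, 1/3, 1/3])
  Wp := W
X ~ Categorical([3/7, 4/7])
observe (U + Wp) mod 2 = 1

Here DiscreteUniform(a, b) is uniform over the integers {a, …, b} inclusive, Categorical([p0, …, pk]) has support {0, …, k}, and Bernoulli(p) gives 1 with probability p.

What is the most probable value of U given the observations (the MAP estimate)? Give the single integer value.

Enumerate traces; 288 have nonzero weight after conditioning:
  (U=2, Y=0, V=0, Z=0, W=1, X=0) weight 1/693
  (U=2, Y=0, V=0, Z=0, W=1, X=1) weight 4/2079
  (U=2, Y=0, V=0, Z=1, W=1, X=0) weight 1/2772
  (U=2, Y=0, V=0, Z=1, W=1, X=1) weight 1/2079
  (U=2, Y=0, V=0, Z=2, W=1, X=0) weight 1/693
  (U=2, Y=0, V=0, Z=2, W=1, X=1) weight 4/2079
  (U=2, Y=0, V=0, Z=3, W=1, X=0) weight 1/924
  (U=2, Y=0, V=0, Z=3, W=1, X=1) weight 1/693
  (U=3, Y=0, V=0, Z=0, W=0, X=0) weight 1/924
  (U=4, Y=0, V=0, Z=0, W=1, X=0) weight 1/693
  … 278 more
Group by U:
  weight(U=2) = 4/27
  weight(U=3) = 5/27
  weight(U=4) = 4/27
Total weight = 4/27 + 5/27 + 4/27 = 13/27
P(U=2 | obs) = 4/27 / 13/27 = 4/13
P(U=3 | obs) = 5/27 / 13/27 = 5/13
P(U=4 | obs) = 4/27 / 13/27 = 4/13
argmax = 3

argmax_v P(U = v | obs) = 3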